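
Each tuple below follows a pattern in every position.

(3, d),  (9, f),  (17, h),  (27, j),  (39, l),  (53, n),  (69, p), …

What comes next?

First coordinate goes 3, 9, 17, 27, 39, 53, 69 → 87 (differences are 6, 8, 10, … (increasing by 2 each time)).
For the letter, letters move forward 2 places in the alphabet: d, f, h, j, l, n, p → r.
So the next tuple is (87, r).

(87, r)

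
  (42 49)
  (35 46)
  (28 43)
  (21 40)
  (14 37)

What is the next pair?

First part goes 42, 35, 28, 21, 14 → 7 (−7 each step).
Second part: −3 each step; 49, 46, 43, 40, 37 → 34.
Putting it together: (7 34).

(7 34)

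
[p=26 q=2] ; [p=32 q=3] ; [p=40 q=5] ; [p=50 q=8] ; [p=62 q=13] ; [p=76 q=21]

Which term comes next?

[p=92 q=34]

P: 26, 32, 40, 50, 62, 76 → 92 (differences are 6, 8, 10, … (increasing by 2 each time)).
For the q, each term is the sum of the two before it: 2, 3, 5, 8, 13, 21 → 34.
Combining the parts gives [p=92 q=34].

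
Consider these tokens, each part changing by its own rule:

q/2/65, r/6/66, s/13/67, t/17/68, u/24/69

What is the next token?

Letter: letters move forward 1 place in the alphabet; q, r, s, t, u → v.
Second component: alternating steps +4, +7, +4, +7, …; 2, 6, 13, 17, 24 → 28.
Third component: 65, 66, 67, 68, 69 → 70 (+1 each step).
Combining the parts gives v/28/70.

v/28/70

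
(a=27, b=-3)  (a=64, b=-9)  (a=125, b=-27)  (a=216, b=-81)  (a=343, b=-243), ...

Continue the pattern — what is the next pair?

For the a, perfect cubes: 3³, 4³, 5³, …: 27, 64, 125, 216, 343 → 512.
B — ×3 each step: -3, -9, -27, -81, -243 → -729.
Putting it together: (a=512, b=-729).

(a=512, b=-729)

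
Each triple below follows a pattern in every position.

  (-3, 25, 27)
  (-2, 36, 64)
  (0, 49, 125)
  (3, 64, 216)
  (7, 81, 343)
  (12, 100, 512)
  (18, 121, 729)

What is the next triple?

(25, 144, 1000)

First entry goes -3, -2, 0, 3, 7, 12, 18 → 25 (differences are 1, 2, 3, … (increasing by 1 each time)).
Second entry: perfect squares: 5², 6², 7², …; 25, 36, 49, 64, 81, 100, 121 → 144.
Third entry goes 27, 64, 125, 216, 343, 512, 729 → 1000 (perfect cubes: 3³, 4³, 5³, …).
So the next triple is (25, 144, 1000).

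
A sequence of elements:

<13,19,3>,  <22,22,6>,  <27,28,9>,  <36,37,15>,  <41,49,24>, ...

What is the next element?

<50,64,39>

First part: alternating steps +9, +5, +9, +5, …, so 13, 22, 27, 36, 41 → 50.
Second part — differences are 3, 6, 9, … (increasing by 3 each time): 19, 22, 28, 37, 49 → 64.
Third part — each term is the sum of the two before it: 3, 6, 9, 15, 24 → 39.
So the next element is <50,64,39>.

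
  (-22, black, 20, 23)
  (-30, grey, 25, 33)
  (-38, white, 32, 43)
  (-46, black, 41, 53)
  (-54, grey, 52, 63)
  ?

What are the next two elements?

(-62, white, 65, 73), (-70, black, 80, 83)

First part: −8 each step, so -22, -30, -38, -46, -54 → -62 → -70.
Shade — repeats black → grey → white: black, grey, white, black, grey → white → black.
For the third part, differences are 5, 7, 9, … (increasing by 2 each time): 20, 25, 32, 41, 52 → 65 → 80.
Fourth part — +10 each step: 23, 33, 43, 53, 63 → 73 → 83.
Putting the parts together: (-62, white, 65, 73) and then (-70, black, 80, 83).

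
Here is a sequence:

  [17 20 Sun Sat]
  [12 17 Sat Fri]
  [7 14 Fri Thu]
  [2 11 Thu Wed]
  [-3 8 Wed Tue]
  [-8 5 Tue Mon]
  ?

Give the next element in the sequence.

[-13 2 Mon Sun]

First value: −5 each step, so 17, 12, 7, 2, -3, -8 → -13.
Second value: −3 each step, so 20, 17, 14, 11, 8, 5 → 2.
For the first day, runs backward through the weekdays Mon→Sun: Sun, Sat, Fri, Thu, Wed, Tue → Mon.
Second day: runs backward through the weekdays Mon→Sun, so Sat, Fri, Thu, Wed, Tue, Mon → Sun.
So the next element is [-13 2 Mon Sun].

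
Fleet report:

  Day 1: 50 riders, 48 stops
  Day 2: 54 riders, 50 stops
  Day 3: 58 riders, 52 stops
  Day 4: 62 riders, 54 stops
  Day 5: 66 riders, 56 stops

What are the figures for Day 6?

Riders: +4 each step, so 50, 54, 58, 62, 66 → 70.
Stops: +2 each step; 48, 50, 52, 54, 56 → 58.
So the next line is 70 riders, 58 stops.

70 riders, 58 stops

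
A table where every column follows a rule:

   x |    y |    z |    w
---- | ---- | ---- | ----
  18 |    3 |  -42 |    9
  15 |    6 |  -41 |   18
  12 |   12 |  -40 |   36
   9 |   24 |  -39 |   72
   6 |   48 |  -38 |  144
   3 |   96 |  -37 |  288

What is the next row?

0  192  -36  576

Column x goes 18, 15, 12, 9, 6, 3 → 0 (−3 each step).
Column y: ×2 each step, so 3, 6, 12, 24, 48, 96 → 192.
Column z — +1 each step: -42, -41, -40, -39, -38, -37 → -36.
Column w: always 3 × the column y; 9, 18, 36, 72, 144, 288 → 576.
Combining the parts gives 0  192  -36  576.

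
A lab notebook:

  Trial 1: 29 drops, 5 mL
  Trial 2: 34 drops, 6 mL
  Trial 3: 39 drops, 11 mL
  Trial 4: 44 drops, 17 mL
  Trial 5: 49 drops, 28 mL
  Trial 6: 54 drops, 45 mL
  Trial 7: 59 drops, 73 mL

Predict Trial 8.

Drops: +5 each step, so 29, 34, 39, 44, 49, 54, 59 → 64.
ML: 5, 6, 11, 17, 28, 45, 73 → 118 (each term is the sum of the two before it).
So the next line is 64 drops, 118 mL.

64 drops, 118 mL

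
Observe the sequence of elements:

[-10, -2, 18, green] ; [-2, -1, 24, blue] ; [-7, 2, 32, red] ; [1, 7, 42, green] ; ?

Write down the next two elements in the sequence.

First coordinate: -10, -2, -7, 1 → -4 → 4 (alternating steps +8, −5, +8, −5, …).
For the second coordinate, differences are 1, 3, 5, … (increasing by 2 each time): -2, -1, 2, 7 → 14 → 23.
For the third coordinate, differences are 6, 8, 10, … (increasing by 2 each time): 18, 24, 32, 42 → 54 → 68.
Colour: repeats green → blue → red, so green, blue, red, green → blue → red.
Putting the parts together: [-4, 14, 54, blue] and then [4, 23, 68, red].

[-4, 14, 54, blue], [4, 23, 68, red]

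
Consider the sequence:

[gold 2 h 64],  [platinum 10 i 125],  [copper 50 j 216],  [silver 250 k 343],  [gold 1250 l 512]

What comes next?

Metal: repeats gold → platinum → copper → silver; gold, platinum, copper, silver, gold → platinum.
Second slot: ×5 each step, so 2, 10, 50, 250, 1250 → 6250.
Letter: letters move forward 1 place in the alphabet, so h, i, j, k, l → m.
Fourth slot: perfect cubes: 4³, 5³, 6³, …, so 64, 125, 216, 343, 512 → 729.
Combining the parts gives [platinum 6250 m 729].

[platinum 6250 m 729]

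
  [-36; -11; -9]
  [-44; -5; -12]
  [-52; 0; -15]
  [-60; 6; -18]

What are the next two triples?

[-68; 11; -21], [-76; 17; -24]

For the first value, −8 each step: -36, -44, -52, -60 → -68 → -76.
Second value goes -11, -5, 0, 6 → 11 → 17 (alternating steps +6, +5, +6, +5, …).
Third value: −3 each step, so -9, -12, -15, -18 → -21 → -24.
So the next two triples are [-68; 11; -21] and [-76; 17; -24].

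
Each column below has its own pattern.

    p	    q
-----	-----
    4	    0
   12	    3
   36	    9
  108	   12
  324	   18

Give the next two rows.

Column p: 4, 12, 36, 108, 324 → 972 → 2916 (×3 each step).
Column q: 0, 3, 9, 12, 18 → 21 → 27 (alternating steps +3, +6, +3, +6, …).
Putting the parts together: 972  21 and then 2916  27.

972  21; 2916  27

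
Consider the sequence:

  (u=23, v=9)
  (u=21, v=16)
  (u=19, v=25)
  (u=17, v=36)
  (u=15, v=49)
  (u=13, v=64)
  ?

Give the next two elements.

(u=11, v=81), (u=9, v=100)

U goes 23, 21, 19, 17, 15, 13 → 11 → 9 (−2 each step).
V: perfect squares: 3², 4², 5², …; 9, 16, 25, 36, 49, 64 → 81 → 100.
Putting the parts together: (u=11, v=81) and then (u=9, v=100).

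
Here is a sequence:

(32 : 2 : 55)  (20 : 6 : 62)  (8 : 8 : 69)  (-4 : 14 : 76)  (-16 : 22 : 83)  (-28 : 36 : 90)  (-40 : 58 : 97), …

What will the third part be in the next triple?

First part: −12 each step, so 32, 20, 8, -4, -16, -28, -40 → -52.
Second part: each term is the sum of the two before it, so 2, 6, 8, 14, 22, 36, 58 → 94.
Third part: 55, 62, 69, 76, 83, 90, 97 → 104 (+7 each step).

104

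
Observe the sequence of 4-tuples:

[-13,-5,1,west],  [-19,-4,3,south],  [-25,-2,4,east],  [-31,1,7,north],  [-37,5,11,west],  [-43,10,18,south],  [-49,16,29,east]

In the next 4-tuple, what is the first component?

-55

First component: -13, -19, -25, -31, -37, -43, -49 → -55 (−6 each step).
Second component: differences are 1, 2, 3, … (increasing by 1 each time); -5, -4, -2, 1, 5, 10, 16 → 23.
Third component goes 1, 3, 4, 7, 11, 18, 29 → 47 (each term is the sum of the two before it).
Direction: repeats west → south → east → north; west, south, east, north, west, south, east → north.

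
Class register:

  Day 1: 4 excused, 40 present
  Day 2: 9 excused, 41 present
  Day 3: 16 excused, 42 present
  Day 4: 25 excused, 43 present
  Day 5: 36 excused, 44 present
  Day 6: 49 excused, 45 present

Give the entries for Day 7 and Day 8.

Excused: 4, 9, 16, 25, 36, 49 → 64 → 81 (perfect squares: 2², 3², 4², …).
For the present, +1 each step: 40, 41, 42, 43, 44, 45 → 46 → 47.
So the next two records are 64 excused, 46 present and 81 excused, 47 present.

64 excused, 46 present; 81 excused, 47 present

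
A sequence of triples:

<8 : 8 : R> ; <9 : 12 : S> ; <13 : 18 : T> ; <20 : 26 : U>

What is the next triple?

First component: 8, 9, 13, 20 → 30 (differences are 1, 4, 7, … (increasing by 3 each time)).
For the second component, differences are 4, 6, 8, … (increasing by 2 each time): 8, 12, 18, 26 → 36.
Letter goes R, S, T, U → V (letters move forward 1 place in the alphabet).
So the next triple is <30 : 36 : V>.

<30 : 36 : V>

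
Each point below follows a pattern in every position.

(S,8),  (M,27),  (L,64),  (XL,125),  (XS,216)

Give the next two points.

(S,343), (M,512)

Size goes S, M, L, XL, XS → S → M (runs through clothing sizes XS→XL).
Second component: perfect cubes: 2³, 3³, 4³, …; 8, 27, 64, 125, 216 → 343 → 512.
Putting the parts together: (S,343) and then (M,512).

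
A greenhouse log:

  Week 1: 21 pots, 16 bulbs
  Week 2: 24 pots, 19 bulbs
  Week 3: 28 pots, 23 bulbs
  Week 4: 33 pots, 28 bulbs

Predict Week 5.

39 pots, 34 bulbs

Pots goes 21, 24, 28, 33 → 39 (differences are 3, 4, 5, … (increasing by 1 each time)).
Bulbs goes 16, 19, 23, 28 → 34 (always 5 less than the pots).
Combining the parts gives 39 pots, 34 bulbs.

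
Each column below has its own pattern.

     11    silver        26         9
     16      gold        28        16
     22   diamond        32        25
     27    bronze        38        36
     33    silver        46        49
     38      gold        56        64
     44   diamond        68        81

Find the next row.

First component: alternating steps +5, +6, +5, +6, …; 11, 16, 22, 27, 33, 38, 44 → 49.
Rank: silver, gold, diamond, bronze, silver, gold, diamond → bronze (repeats silver → gold → diamond → bronze).
For the third component, differences are 2, 4, 6, … (increasing by 2 each time): 26, 28, 32, 38, 46, 56, 68 → 82.
Fourth component goes 9, 16, 25, 36, 49, 64, 81 → 100 (perfect squares: 3², 4², 5², …).
So the next row is 49  bronze  82  100.

49  bronze  82  100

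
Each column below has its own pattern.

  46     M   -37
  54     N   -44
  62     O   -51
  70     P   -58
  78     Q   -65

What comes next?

86  R  -72

First component: +8 each step, so 46, 54, 62, 70, 78 → 86.
Letter — letters move forward 1 place in the alphabet: M, N, O, P, Q → R.
Third component: -37, -44, -51, -58, -65 → -72 (−7 each step).
Combining the parts gives 86  R  -72.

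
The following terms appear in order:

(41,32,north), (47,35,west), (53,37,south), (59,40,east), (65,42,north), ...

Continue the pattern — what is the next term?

First coordinate: 41, 47, 53, 59, 65 → 71 (+6 each step).
Second coordinate goes 32, 35, 37, 40, 42 → 45 (alternating steps +3, +2, +3, +2, …).
Direction — repeats north → west → south → east: north, west, south, east, north → west.
So the next term is (71,45,west).

(71,45,west)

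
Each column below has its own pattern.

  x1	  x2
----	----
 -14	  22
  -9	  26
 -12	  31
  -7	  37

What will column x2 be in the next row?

For the column x2, differences are 4, 5, 6, … (increasing by 1 each time): 22, 26, 31, 37 → 44.

44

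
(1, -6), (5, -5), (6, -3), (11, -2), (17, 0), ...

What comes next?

(28, 1)

First part goes 1, 5, 6, 11, 17 → 28 (each term is the sum of the two before it).
For the second part, alternating steps +1, +2, +1, +2, …: -6, -5, -3, -2, 0 → 1.
So the next point is (28, 1).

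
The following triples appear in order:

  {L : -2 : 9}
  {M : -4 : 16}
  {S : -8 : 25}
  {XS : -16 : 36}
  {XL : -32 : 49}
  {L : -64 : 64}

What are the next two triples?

{M : -128 : 81}, {S : -256 : 100}

For the size, repeats L → M → S → XS → XL: L, M, S, XS, XL, L → M → S.
Second slot: ×2 each step, so -2, -4, -8, -16, -32, -64 → -128 → -256.
Third slot — perfect squares: 3², 4², 5², …: 9, 16, 25, 36, 49, 64 → 81 → 100.
So the next two triples are {M : -128 : 81} and {S : -256 : 100}.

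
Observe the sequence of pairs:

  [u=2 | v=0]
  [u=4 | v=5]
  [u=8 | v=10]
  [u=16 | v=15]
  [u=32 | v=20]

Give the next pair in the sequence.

U: 2, 4, 8, 16, 32 → 64 (×2 each step).
V goes 0, 5, 10, 15, 20 → 25 (+5 each step).
So the next pair is [u=64 | v=25].

[u=64 | v=25]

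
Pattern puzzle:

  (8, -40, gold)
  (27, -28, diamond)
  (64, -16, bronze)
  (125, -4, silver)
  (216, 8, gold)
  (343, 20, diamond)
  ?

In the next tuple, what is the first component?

First component: 8, 27, 64, 125, 216, 343 → 512 (perfect cubes: 2³, 3³, 4³, …).

512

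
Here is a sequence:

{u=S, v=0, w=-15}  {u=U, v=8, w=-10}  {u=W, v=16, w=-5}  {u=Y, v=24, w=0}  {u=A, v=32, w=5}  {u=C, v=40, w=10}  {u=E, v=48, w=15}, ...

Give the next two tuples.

{u=G, v=56, w=20}, {u=I, v=64, w=25}

U: letters move forward 2 places in the alphabet, wrapping Z→A, so S, U, W, Y, A, C, E → G → I.
V — +8 each step: 0, 8, 16, 24, 32, 40, 48 → 56 → 64.
W goes -15, -10, -5, 0, 5, 10, 15 → 20 → 25 (+5 each step).
So the next two tuples are {u=G, v=56, w=20} and {u=I, v=64, w=25}.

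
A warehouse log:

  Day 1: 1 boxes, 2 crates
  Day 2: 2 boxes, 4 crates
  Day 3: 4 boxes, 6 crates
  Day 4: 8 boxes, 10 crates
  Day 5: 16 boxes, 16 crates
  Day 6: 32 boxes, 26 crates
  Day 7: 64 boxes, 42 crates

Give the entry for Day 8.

128 boxes, 68 crates

Boxes: ×2 each step; 1, 2, 4, 8, 16, 32, 64 → 128.
Crates goes 2, 4, 6, 10, 16, 26, 42 → 68 (each term is the sum of the two before it).
Putting it together: 128 boxes, 68 crates.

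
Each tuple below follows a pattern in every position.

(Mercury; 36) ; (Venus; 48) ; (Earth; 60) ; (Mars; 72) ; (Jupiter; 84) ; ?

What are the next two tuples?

Planet: Mercury, Venus, Earth, Mars, Jupiter → Saturn → Uranus (runs through the planets Mercury→Neptune).
Second slot goes 36, 48, 60, 72, 84 → 96 → 108 (+12 each step).
Putting the parts together: (Saturn; 96) and then (Uranus; 108).

(Saturn; 96), (Uranus; 108)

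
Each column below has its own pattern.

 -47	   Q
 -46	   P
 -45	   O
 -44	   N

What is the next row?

-43  M

First component: +1 each step; -47, -46, -45, -44 → -43.
Letter goes Q, P, O, N → M (letters move back 1 place in the alphabet).
Putting it together: -43  M.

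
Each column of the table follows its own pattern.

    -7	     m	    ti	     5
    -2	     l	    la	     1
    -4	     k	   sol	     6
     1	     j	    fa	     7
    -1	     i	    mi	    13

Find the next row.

For the first component, alternating steps +5, −2, +5, −2, …: -7, -2, -4, 1, -1 → 4.
Letter: m, l, k, j, i → h (letters move back 1 place in the alphabet).
Note: ti, la, sol, fa, mi → re (runs backward through the solfège scale do→ti).
For the fourth component, each term is the sum of the two before it: 5, 1, 6, 7, 13 → 20.
Combining the parts gives 4  h  re  20.

4  h  re  20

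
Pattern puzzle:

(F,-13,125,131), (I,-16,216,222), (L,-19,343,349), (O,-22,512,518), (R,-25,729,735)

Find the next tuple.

Letter goes F, I, L, O, R → U (letters move forward 3 places in the alphabet).
Second slot: −3 each step, so -13, -16, -19, -22, -25 → -28.
Third slot: perfect cubes: 5³, 6³, 7³, …; 125, 216, 343, 512, 729 → 1000.
Fourth slot goes 131, 222, 349, 518, 735 → 1006 (always 6 more than the third slot).
Combining the parts gives (U,-28,1000,1006).

(U,-28,1000,1006)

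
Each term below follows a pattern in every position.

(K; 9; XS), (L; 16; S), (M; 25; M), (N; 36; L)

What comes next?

Letter goes K, L, M, N → O (letters move forward 1 place in the alphabet).
Second coordinate: 9, 16, 25, 36 → 49 (perfect squares: 3², 4², 5², …).
Size: runs through clothing sizes XS→XL, so XS, S, M, L → XL.
So the next term is (O; 49; XL).

(O; 49; XL)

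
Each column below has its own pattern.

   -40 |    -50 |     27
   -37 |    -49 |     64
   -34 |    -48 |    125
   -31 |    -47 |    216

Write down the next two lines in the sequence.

-28  -46  343; -25  -45  512

First component — +3 each step: -40, -37, -34, -31 → -28 → -25.
Second component: -50, -49, -48, -47 → -46 → -45 (+1 each step).
For the third component, perfect cubes: 3³, 4³, 5³, …: 27, 64, 125, 216 → 343 → 512.
Putting the parts together: -28  -46  343 and then -25  -45  512.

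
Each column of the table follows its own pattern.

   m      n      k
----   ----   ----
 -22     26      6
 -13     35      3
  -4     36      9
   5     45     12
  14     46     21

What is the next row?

23  55  33

Column m: -22, -13, -4, 5, 14 → 23 (+9 each step).
Column n: alternating steps +9, +1, +9, +1, …, so 26, 35, 36, 45, 46 → 55.
Column k: each term is the sum of the two before it, so 6, 3, 9, 12, 21 → 33.
Combining the parts gives 23  55  33.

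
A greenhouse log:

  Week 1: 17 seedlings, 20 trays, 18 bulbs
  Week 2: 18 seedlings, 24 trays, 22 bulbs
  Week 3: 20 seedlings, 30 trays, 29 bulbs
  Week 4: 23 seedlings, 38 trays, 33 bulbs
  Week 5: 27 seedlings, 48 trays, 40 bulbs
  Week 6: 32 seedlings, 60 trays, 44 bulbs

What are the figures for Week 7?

38 seedlings, 74 trays, 51 bulbs

Seedlings goes 17, 18, 20, 23, 27, 32 → 38 (differences are 1, 2, 3, … (increasing by 1 each time)).
Trays: 20, 24, 30, 38, 48, 60 → 74 (differences are 4, 6, 8, … (increasing by 2 each time)).
Bulbs: 18, 22, 29, 33, 40, 44 → 51 (alternating steps +4, +7, +4, +7, …).
So the next line is 38 seedlings, 74 trays, 51 bulbs.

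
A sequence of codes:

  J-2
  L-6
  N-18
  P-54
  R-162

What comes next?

T-486

Letter: J, L, N, P, R → T (letters move forward 2 places in the alphabet).
Second component: 2, 6, 18, 54, 162 → 486 (×3 each step).
So the next code is T-486.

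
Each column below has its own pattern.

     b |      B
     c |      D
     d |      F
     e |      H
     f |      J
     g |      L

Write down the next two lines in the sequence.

For the first letter, letters move forward 1 place in the alphabet: b, c, d, e, f, g → h → i.
Second letter: letters move forward 2 places in the alphabet; B, D, F, H, J, L → N → P.
So the next two lines are h  N and i  P.

h  N; i  P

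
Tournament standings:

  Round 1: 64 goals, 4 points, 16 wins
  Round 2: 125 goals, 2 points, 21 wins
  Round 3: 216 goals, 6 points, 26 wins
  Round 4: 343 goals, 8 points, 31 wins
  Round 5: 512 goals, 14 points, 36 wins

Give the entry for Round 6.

Goals goes 64, 125, 216, 343, 512 → 729 (perfect cubes: 4³, 5³, 6³, …).
For the points, each term is the sum of the two before it: 4, 2, 6, 8, 14 → 22.
Wins: +5 each step; 16, 21, 26, 31, 36 → 41.
So the next record is 729 goals, 22 points, 41 wins.

729 goals, 22 points, 41 wins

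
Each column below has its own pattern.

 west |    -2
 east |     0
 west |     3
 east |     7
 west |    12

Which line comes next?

east  18

Direction — alternates west ↔ east: west, east, west, east, west → east.
Second component: -2, 0, 3, 7, 12 → 18 (differences are 2, 3, 4, … (increasing by 1 each time)).
Putting it together: east  18.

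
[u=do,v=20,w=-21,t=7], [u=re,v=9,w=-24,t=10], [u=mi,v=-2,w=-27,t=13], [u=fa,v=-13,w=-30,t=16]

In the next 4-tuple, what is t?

19

W: −3 each step, so -21, -24, -27, -30 → -33.
T — together with the w always sums to -14: 7, 10, 13, 16 → 19.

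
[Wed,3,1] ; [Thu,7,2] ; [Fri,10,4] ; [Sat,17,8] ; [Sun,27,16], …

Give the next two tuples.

[Mon,44,32], [Tue,71,64]

Day: runs through the weekdays Mon→Sun, so Wed, Thu, Fri, Sat, Sun → Mon → Tue.
Second part: 3, 7, 10, 17, 27 → 44 → 71 (each term is the sum of the two before it).
Third part — ×2 each step: 1, 2, 4, 8, 16 → 32 → 64.
So the next two tuples are [Mon,44,32] and [Tue,71,64].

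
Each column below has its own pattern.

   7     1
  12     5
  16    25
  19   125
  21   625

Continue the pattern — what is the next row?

22  3125

First component: 7, 12, 16, 19, 21 → 22 (differences are 5, 4, 3, … (decreasing by 1 each time)).
Second component: 1, 5, 25, 125, 625 → 3125 (×5 each step).
Putting it together: 22  3125.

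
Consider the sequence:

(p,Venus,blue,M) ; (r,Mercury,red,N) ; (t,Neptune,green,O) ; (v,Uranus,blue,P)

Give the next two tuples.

First letter: letters move forward 2 places in the alphabet, so p, r, t, v → x → z.
Planet: Venus, Mercury, Neptune, Uranus → Saturn → Jupiter (runs backward through the planets Mercury→Neptune).
Colour: repeats blue → red → green; blue, red, green, blue → red → green.
For the second letter, letters move forward 1 place in the alphabet: M, N, O, P → Q → R.
Putting the parts together: (x,Saturn,red,Q) and then (z,Jupiter,green,R).

(x,Saturn,red,Q), (z,Jupiter,green,R)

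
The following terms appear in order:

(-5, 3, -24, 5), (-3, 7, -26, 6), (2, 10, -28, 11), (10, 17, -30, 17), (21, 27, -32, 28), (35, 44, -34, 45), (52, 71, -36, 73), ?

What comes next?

(72, 115, -38, 118)

First component goes -5, -3, 2, 10, 21, 35, 52 → 72 (differences are 2, 5, 8, … (increasing by 3 each time)).
Second component: each term is the sum of the two before it; 3, 7, 10, 17, 27, 44, 71 → 115.
For the third component, −2 each step: -24, -26, -28, -30, -32, -34, -36 → -38.
Fourth component: each term is the sum of the two before it, so 5, 6, 11, 17, 28, 45, 73 → 118.
Combining the parts gives (72, 115, -38, 118).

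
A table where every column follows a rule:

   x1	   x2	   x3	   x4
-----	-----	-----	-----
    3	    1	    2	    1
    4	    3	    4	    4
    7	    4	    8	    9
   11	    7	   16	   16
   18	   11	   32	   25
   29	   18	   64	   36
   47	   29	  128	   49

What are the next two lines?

76  47  256  64; 123  76  512  81

Column x1: 3, 4, 7, 11, 18, 29, 47 → 76 → 123 (each term is the sum of the two before it).
Column x2: each term is the sum of the two before it, so 1, 3, 4, 7, 11, 18, 29 → 47 → 76.
Column x3: 2, 4, 8, 16, 32, 64, 128 → 256 → 512 (×2 each step).
Column x4 goes 1, 4, 9, 16, 25, 36, 49 → 64 → 81 (perfect squares: 1², 2², 3², …).
Putting the parts together: 76  47  256  64 and then 123  76  512  81.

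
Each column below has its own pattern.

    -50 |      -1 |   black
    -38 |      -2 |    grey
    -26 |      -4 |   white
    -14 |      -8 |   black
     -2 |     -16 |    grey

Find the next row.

First component: -50, -38, -26, -14, -2 → 10 (+12 each step).
Second component — ×2 each step: -1, -2, -4, -8, -16 → -32.
Shade — repeats black → grey → white: black, grey, white, black, grey → white.
Putting it together: 10  -32  white.

10  -32  white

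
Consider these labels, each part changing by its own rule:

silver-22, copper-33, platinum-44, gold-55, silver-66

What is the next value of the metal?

copper

Metal: silver, copper, platinum, gold, silver → copper (repeats silver → copper → platinum → gold).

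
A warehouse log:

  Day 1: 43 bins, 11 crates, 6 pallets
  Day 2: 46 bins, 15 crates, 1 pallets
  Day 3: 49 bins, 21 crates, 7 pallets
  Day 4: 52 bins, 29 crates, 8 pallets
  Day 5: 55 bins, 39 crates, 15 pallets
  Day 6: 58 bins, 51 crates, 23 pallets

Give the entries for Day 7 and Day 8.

Bins: 43, 46, 49, 52, 55, 58 → 61 → 64 (+3 each step).
Crates: 11, 15, 21, 29, 39, 51 → 65 → 81 (differences are 4, 6, 8, … (increasing by 2 each time)).
Pallets goes 6, 1, 7, 8, 15, 23 → 38 → 61 (each term is the sum of the two before it).
Putting the parts together: 61 bins, 65 crates, 38 pallets and then 64 bins, 81 crates, 61 pallets.

61 bins, 65 crates, 38 pallets; 64 bins, 81 crates, 61 pallets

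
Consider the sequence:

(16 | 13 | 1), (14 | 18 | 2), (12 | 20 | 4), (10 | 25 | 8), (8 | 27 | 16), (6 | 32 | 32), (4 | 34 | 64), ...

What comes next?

(2 | 39 | 128)

First part: −2 each step; 16, 14, 12, 10, 8, 6, 4 → 2.
Second part goes 13, 18, 20, 25, 27, 32, 34 → 39 (alternating steps +5, +2, +5, +2, …).
Third part: ×2 each step, so 1, 2, 4, 8, 16, 32, 64 → 128.
Putting it together: (2 | 39 | 128).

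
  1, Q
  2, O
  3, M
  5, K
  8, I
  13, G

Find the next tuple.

21, E

First slot goes 1, 2, 3, 5, 8, 13 → 21 (each term is the sum of the two before it).
Letter goes Q, O, M, K, I, G → E (letters move back 2 places in the alphabet).
Combining the parts gives 21, E.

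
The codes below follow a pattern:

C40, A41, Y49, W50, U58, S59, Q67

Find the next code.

Letter: letters move back 2 places in the alphabet, wrapping A→Z; C, A, Y, W, U, S, Q → O.
Second component: alternating steps +1, +8, +1, +8, …, so 40, 41, 49, 50, 58, 59, 67 → 68.
Putting it together: O68.

O68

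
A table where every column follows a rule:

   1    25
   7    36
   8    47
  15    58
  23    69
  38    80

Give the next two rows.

For the first component, each term is the sum of the two before it: 1, 7, 8, 15, 23, 38 → 61 → 99.
Second component — +11 each step: 25, 36, 47, 58, 69, 80 → 91 → 102.
So the next two rows are 61  91 and 99  102.

61  91; 99  102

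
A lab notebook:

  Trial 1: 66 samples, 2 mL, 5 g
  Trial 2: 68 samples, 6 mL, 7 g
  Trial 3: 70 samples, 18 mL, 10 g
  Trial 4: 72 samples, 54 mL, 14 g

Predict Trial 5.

74 samples, 162 mL, 19 g

Samples: +2 each step; 66, 68, 70, 72 → 74.
ML — ×3 each step: 2, 6, 18, 54 → 162.
G: 5, 7, 10, 14 → 19 (differences are 2, 3, 4, … (increasing by 1 each time)).
So the next record is 74 samples, 162 mL, 19 g.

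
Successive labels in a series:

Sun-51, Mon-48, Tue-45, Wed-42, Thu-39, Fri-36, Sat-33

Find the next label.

Day — runs through the weekdays Mon→Sun: Sun, Mon, Tue, Wed, Thu, Fri, Sat → Sun.
For the second component, −3 each step: 51, 48, 45, 42, 39, 36, 33 → 30.
So the next label is Sun-30.

Sun-30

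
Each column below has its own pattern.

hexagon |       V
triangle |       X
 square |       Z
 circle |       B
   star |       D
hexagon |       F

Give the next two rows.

triangle  H; square  J

Shape: repeats hexagon → triangle → square → circle → star, so hexagon, triangle, square, circle, star, hexagon → triangle → square.
For the letter, letters move forward 2 places in the alphabet, wrapping Z→A: V, X, Z, B, D, F → H → J.
So the next two rows are triangle  H and square  J.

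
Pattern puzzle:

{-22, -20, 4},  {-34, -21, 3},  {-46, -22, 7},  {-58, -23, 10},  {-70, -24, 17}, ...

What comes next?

First slot: −12 each step; -22, -34, -46, -58, -70 → -82.
Second slot: −1 each step, so -20, -21, -22, -23, -24 → -25.
Third slot goes 4, 3, 7, 10, 17 → 27 (each term is the sum of the two before it).
So the next tuple is {-82, -25, 27}.

{-82, -25, 27}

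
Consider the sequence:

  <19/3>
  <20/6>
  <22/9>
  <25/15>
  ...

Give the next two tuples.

<29/24>, <34/39>

First value: 19, 20, 22, 25 → 29 → 34 (differences are 1, 2, 3, … (increasing by 1 each time)).
Second value goes 3, 6, 9, 15 → 24 → 39 (each term is the sum of the two before it).
Putting the parts together: <29/24> and then <34/39>.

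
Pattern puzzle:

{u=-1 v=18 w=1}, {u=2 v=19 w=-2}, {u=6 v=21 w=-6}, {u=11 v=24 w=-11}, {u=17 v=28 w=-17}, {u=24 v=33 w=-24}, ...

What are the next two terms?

{u=32 v=39 w=-32}, {u=41 v=46 w=-41}

U: differences are 3, 4, 5, … (increasing by 1 each time), so -1, 2, 6, 11, 17, 24 → 32 → 41.
For the v, differences are 1, 2, 3, … (increasing by 1 each time): 18, 19, 21, 24, 28, 33 → 39 → 46.
W — always the negative of the u: 1, -2, -6, -11, -17, -24 → -32 → -41.
So the next two terms are {u=32 v=39 w=-32} and {u=41 v=46 w=-41}.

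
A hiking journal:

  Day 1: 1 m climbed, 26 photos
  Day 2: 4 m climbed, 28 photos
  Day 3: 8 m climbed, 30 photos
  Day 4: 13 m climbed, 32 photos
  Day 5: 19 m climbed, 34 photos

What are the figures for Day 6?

For the m climbed, differences are 3, 4, 5, … (increasing by 1 each time): 1, 4, 8, 13, 19 → 26.
Photos: 26, 28, 30, 32, 34 → 36 (+2 each step).
Combining the parts gives 26 m climbed, 36 photos.

26 m climbed, 36 photos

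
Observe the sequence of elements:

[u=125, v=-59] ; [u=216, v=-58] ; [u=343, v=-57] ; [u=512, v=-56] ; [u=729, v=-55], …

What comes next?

[u=1000, v=-54]

U goes 125, 216, 343, 512, 729 → 1000 (perfect cubes: 5³, 6³, 7³, …).
V: -59, -58, -57, -56, -55 → -54 (+1 each step).
Combining the parts gives [u=1000, v=-54].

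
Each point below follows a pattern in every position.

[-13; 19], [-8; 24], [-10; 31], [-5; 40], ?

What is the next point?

First value: alternating steps +5, −2, +5, −2, …; -13, -8, -10, -5 → -7.
Second value — differences are 5, 7, 9, … (increasing by 2 each time): 19, 24, 31, 40 → 51.
Combining the parts gives [-7; 51].

[-7; 51]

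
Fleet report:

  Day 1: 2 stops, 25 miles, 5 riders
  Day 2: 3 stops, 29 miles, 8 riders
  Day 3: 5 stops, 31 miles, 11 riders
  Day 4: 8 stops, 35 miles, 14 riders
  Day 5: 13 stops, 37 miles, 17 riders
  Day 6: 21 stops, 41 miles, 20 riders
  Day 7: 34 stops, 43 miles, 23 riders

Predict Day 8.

Stops goes 2, 3, 5, 8, 13, 21, 34 → 55 (each term is the sum of the two before it).
Miles goes 25, 29, 31, 35, 37, 41, 43 → 47 (alternating steps +4, +2, +4, +2, …).
For the riders, +3 each step: 5, 8, 11, 14, 17, 20, 23 → 26.
Putting it together: 55 stops, 47 miles, 26 riders.

55 stops, 47 miles, 26 riders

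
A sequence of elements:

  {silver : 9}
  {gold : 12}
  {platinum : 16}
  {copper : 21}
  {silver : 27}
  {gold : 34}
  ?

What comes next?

Metal: silver, gold, platinum, copper, silver, gold → platinum (repeats silver → gold → platinum → copper).
Second slot: differences are 3, 4, 5, … (increasing by 1 each time), so 9, 12, 16, 21, 27, 34 → 42.
So the next element is {platinum : 42}.

{platinum : 42}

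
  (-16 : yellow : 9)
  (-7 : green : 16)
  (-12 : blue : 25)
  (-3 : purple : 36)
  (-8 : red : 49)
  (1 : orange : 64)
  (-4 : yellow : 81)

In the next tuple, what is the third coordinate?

100

First coordinate: alternating steps +9, −5, +9, −5, …, so -16, -7, -12, -3, -8, 1, -4 → 5.
Colour: repeats yellow → green → blue → purple → red → orange; yellow, green, blue, purple, red, orange, yellow → green.
Third coordinate — perfect squares: 3², 4², 5², …: 9, 16, 25, 36, 49, 64, 81 → 100.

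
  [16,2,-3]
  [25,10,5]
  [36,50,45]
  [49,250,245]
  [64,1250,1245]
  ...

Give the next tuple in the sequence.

[81,6250,6245]

For the first value, perfect squares: 4², 5², 6², …: 16, 25, 36, 49, 64 → 81.
Second value goes 2, 10, 50, 250, 1250 → 6250 (×5 each step).
For the third value, always 5 less than the second value: -3, 5, 45, 245, 1245 → 6245.
Putting it together: [81,6250,6245].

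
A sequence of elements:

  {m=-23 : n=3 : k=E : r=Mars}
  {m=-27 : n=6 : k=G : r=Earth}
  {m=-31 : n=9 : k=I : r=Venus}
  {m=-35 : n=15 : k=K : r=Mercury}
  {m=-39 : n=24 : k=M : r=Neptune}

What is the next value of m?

For the m, −4 each step: -23, -27, -31, -35, -39 → -43.
N — each term is the sum of the two before it: 3, 6, 9, 15, 24 → 39.
For the k, letters move forward 2 places in the alphabet: E, G, I, K, M → O.
R: runs backward through the planets Mercury→Neptune; Mars, Earth, Venus, Mercury, Neptune → Uranus.

-43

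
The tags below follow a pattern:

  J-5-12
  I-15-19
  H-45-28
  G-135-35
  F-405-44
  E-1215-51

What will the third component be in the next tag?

60

Letter: letters move back 1 place in the alphabet, so J, I, H, G, F, E → D.
Second component: ×3 each step; 5, 15, 45, 135, 405, 1215 → 3645.
Third component: alternating steps +7, +9, +7, +9, …; 12, 19, 28, 35, 44, 51 → 60.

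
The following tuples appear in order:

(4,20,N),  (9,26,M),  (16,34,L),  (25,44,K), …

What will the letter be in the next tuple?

J

For the letter, letters move back 1 place in the alphabet: N, M, L, K → J.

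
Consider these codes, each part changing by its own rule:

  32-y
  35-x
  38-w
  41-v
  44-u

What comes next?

47-t

First component: 32, 35, 38, 41, 44 → 47 (+3 each step).
Letter — letters move back 1 place in the alphabet: y, x, w, v, u → t.
Combining the parts gives 47-t.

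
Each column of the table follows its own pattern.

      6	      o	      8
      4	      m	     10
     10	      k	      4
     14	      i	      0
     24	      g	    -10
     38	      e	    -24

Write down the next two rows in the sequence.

62  c  -48; 100  a  -86

First component: 6, 4, 10, 14, 24, 38 → 62 → 100 (each term is the sum of the two before it).
Letter: o, m, k, i, g, e → c → a (letters move back 2 places in the alphabet).
Third component: together with the first component always sums to 14, so 8, 10, 4, 0, -10, -24 → -48 → -86.
So the next two rows are 62  c  -48 and 100  a  -86.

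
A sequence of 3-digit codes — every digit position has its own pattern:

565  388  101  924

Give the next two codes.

747 then 560

First digit: −2 each step, mod 10, so 5, 3, 1, 9 → 7 → 5.
Second digit: +2 each step, mod 10; 6, 8, 0, 2 → 4 → 6.
Third digit: +3 each step, mod 10; 5, 8, 1, 4 → 7 → 0.
So the next two codes are 747 and 560.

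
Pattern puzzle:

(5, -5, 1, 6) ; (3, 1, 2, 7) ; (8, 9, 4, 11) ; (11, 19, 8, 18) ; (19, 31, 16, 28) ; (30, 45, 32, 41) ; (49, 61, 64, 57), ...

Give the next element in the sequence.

For the first coordinate, each term is the sum of the two before it: 5, 3, 8, 11, 19, 30, 49 → 79.
Second coordinate: differences are 6, 8, 10, … (increasing by 2 each time), so -5, 1, 9, 19, 31, 45, 61 → 79.
Third coordinate: ×2 each step, so 1, 2, 4, 8, 16, 32, 64 → 128.
For the fourth coordinate, differences are 1, 4, 7, … (increasing by 3 each time): 6, 7, 11, 18, 28, 41, 57 → 76.
Combining the parts gives (79, 79, 128, 76).

(79, 79, 128, 76)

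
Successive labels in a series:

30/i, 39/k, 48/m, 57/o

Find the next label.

First component: +9 each step, so 30, 39, 48, 57 → 66.
Letter — letters move forward 2 places in the alphabet: i, k, m, o → q.
So the next label is 66/q.

66/q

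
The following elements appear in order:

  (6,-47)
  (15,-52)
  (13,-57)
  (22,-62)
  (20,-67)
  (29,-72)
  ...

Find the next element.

(27,-77)

First slot: 6, 15, 13, 22, 20, 29 → 27 (alternating steps +9, −2, +9, −2, …).
Second slot — −5 each step: -47, -52, -57, -62, -67, -72 → -77.
Putting it together: (27,-77).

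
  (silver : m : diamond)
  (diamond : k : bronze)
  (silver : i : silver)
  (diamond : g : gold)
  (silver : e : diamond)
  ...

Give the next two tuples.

First rank: alternates silver ↔ diamond; silver, diamond, silver, diamond, silver → diamond → silver.
Letter: letters move back 2 places in the alphabet; m, k, i, g, e → c → a.
Second rank: diamond, bronze, silver, gold, diamond → bronze → silver (repeats diamond → bronze → silver → gold).
Putting the parts together: (diamond : c : bronze) and then (silver : a : silver).

(diamond : c : bronze), (silver : a : silver)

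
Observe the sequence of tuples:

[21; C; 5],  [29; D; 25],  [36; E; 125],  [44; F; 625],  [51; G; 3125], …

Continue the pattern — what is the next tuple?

First coordinate goes 21, 29, 36, 44, 51 → 59 (alternating steps +8, +7, +8, +7, …).
Letter: letters move forward 1 place in the alphabet; C, D, E, F, G → H.
Third coordinate: 5, 25, 125, 625, 3125 → 15625 (×5 each step).
Putting it together: [59; H; 15625].

[59; H; 15625]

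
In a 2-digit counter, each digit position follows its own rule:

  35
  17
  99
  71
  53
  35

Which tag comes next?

For the first digit, −2 each step, mod 10: 3, 1, 9, 7, 5, 3 → 1.
For the second digit, +2 each step, mod 10: 5, 7, 9, 1, 3, 5 → 7.
Combining the parts gives 17.

17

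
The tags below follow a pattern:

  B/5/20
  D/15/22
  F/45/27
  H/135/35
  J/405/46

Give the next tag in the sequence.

L/1215/60

Letter — letters move forward 2 places in the alphabet: B, D, F, H, J → L.
Second component: 5, 15, 45, 135, 405 → 1215 (×3 each step).
For the third component, differences are 2, 5, 8, … (increasing by 3 each time): 20, 22, 27, 35, 46 → 60.
Putting it together: L/1215/60.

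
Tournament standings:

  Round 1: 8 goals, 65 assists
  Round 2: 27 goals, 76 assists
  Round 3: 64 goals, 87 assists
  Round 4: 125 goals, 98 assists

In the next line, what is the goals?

Goals: perfect cubes: 2³, 3³, 4³, …, so 8, 27, 64, 125 → 216.
Assists: +11 each step; 65, 76, 87, 98 → 109.

216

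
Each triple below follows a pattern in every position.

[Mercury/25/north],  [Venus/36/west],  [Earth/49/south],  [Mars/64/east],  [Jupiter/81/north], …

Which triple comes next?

[Saturn/100/west]

For the planet, runs through the planets Mercury→Neptune: Mercury, Venus, Earth, Mars, Jupiter → Saturn.
Second coordinate — perfect squares: 5², 6², 7², …: 25, 36, 49, 64, 81 → 100.
Direction: repeats north → west → south → east; north, west, south, east, north → west.
So the next triple is [Saturn/100/west].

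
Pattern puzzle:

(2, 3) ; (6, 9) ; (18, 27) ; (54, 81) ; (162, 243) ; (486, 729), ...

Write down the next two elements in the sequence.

(1458, 2187), (4374, 6561)

First coordinate: 2, 6, 18, 54, 162, 486 → 1458 → 4374 (×3 each step).
Second coordinate: 3, 9, 27, 81, 243, 729 → 2187 → 6561 (×3 each step).
So the next two elements are (1458, 2187) and (4374, 6561).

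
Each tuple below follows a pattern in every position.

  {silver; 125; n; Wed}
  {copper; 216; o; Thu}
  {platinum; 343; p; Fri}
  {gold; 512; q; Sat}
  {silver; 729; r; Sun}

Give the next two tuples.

Metal: repeats silver → copper → platinum → gold; silver, copper, platinum, gold, silver → copper → platinum.
Second slot: perfect cubes: 5³, 6³, 7³, …; 125, 216, 343, 512, 729 → 1000 → 1331.
Letter: letters move forward 1 place in the alphabet; n, o, p, q, r → s → t.
Day goes Wed, Thu, Fri, Sat, Sun → Mon → Tue (runs through the weekdays Mon→Sun).
Putting the parts together: {copper; 1000; s; Mon} and then {platinum; 1331; t; Tue}.

{copper; 1000; s; Mon}, {platinum; 1331; t; Tue}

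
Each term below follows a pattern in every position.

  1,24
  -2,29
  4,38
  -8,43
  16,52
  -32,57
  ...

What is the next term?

First coordinate: 1, -2, 4, -8, 16, -32 → 64 (×(-2) each step).
Second coordinate goes 24, 29, 38, 43, 52, 57 → 66 (alternating steps +5, +9, +5, +9, …).
Putting it together: 64,66.

64,66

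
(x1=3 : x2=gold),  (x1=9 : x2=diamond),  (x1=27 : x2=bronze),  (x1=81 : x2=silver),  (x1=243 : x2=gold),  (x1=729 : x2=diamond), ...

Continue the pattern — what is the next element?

(x1=2187 : x2=bronze)

X1 — ×3 each step: 3, 9, 27, 81, 243, 729 → 2187.
X2 — repeats gold → diamond → bronze → silver: gold, diamond, bronze, silver, gold, diamond → bronze.
Putting it together: (x1=2187 : x2=bronze).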